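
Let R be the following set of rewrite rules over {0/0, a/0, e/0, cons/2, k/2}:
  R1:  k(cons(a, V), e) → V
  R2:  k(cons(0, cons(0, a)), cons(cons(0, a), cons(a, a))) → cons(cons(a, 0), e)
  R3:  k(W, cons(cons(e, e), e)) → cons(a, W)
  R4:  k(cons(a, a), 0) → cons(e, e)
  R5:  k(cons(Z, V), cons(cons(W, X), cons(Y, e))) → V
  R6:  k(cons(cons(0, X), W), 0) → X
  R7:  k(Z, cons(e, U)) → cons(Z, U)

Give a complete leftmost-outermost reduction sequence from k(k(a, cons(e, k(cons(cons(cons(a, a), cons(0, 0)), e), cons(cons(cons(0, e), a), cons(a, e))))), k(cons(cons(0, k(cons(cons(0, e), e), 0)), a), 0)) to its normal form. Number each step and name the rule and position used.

e

1. k(k(a, cons(e, k(cons(cons(cons(a, a), cons(0, 0)), e), cons(cons(cons(0, e), a), cons(a, e))))), k(cons(cons(0, k(cons(cons(0, e), e), 0)), a), 0))  →  k(cons(a, k(cons(cons(cons(a, a), cons(0, 0)), e), cons(cons(cons(0, e), a), cons(a, e)))), k(cons(cons(0, k(cons(cons(0, e), e), 0)), a), 0))   [R7 at 1]
2. k(cons(a, k(cons(cons(cons(a, a), cons(0, 0)), e), cons(cons(cons(0, e), a), cons(a, e)))), k(cons(cons(0, k(cons(cons(0, e), e), 0)), a), 0))  →  k(cons(a, e), k(cons(cons(0, k(cons(cons(0, e), e), 0)), a), 0))   [R5 at 1.2]
3. k(cons(a, e), k(cons(cons(0, k(cons(cons(0, e), e), 0)), a), 0))  →  k(cons(a, e), k(cons(cons(0, e), e), 0))   [R6 at 2]
4. k(cons(a, e), k(cons(cons(0, e), e), 0))  →  k(cons(a, e), e)   [R6 at 2]
5. k(cons(a, e), e)  →  e   [R1 at ε]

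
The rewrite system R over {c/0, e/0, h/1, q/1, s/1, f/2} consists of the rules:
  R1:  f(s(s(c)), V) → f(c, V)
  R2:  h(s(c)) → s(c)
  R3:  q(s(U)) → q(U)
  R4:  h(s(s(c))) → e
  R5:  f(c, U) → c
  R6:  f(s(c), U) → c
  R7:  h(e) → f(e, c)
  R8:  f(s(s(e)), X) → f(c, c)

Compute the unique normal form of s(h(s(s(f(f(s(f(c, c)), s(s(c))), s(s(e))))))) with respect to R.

1. s(h(s(s(f(f(s(f(c, c)), s(s(c))), s(s(e)))))))  →  s(h(s(s(f(f(s(c), s(s(c))), s(s(e)))))))   [R5 at 1.1.1.1.1.1.1]
2. s(h(s(s(f(f(s(c), s(s(c))), s(s(e)))))))  →  s(h(s(s(f(c, s(s(e)))))))   [R6 at 1.1.1.1.1]
3. s(h(s(s(f(c, s(s(e)))))))  →  s(h(s(s(c))))   [R5 at 1.1.1.1]
4. s(h(s(s(c))))  →  s(e)   [R4 at 1]

s(e)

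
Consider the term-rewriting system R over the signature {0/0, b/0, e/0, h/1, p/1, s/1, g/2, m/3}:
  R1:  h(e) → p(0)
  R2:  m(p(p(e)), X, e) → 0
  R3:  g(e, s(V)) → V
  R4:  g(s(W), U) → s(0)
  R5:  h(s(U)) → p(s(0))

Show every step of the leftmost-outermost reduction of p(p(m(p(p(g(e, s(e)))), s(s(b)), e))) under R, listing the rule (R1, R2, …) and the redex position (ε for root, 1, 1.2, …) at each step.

p(p(0))

1. p(p(m(p(p(g(e, s(e)))), s(s(b)), e)))  →  p(p(m(p(p(e)), s(s(b)), e)))   [R3 at 1.1.1.1.1]
2. p(p(m(p(p(e)), s(s(b)), e)))  →  p(p(0))   [R2 at 1.1]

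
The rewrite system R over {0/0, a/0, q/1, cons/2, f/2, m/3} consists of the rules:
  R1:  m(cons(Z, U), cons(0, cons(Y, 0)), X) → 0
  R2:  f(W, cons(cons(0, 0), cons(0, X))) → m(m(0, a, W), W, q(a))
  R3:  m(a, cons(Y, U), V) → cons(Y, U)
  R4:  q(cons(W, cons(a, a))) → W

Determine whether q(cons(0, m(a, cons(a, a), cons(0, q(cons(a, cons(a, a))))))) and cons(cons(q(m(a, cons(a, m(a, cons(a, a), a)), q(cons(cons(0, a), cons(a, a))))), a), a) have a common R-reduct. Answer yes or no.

Reduce t₁ = q(cons(0, m(a, cons(a, a), cons(0, q(cons(a, cons(a, a))))))):
1. q(cons(0, m(a, cons(a, a), cons(0, q(cons(a, cons(a, a)))))))  →  q(cons(0, cons(a, a)))   [R3 at 1.2]
2. q(cons(0, cons(a, a)))  →  0   [R4 at ε]

Reduce t₂ = cons(cons(q(m(a, cons(a, m(a, cons(a, a), a)), q(cons(cons(0, a), cons(a, a))))), a), a):
1. cons(cons(q(m(a, cons(a, m(a, cons(a, a), a)), q(cons(cons(0, a), cons(a, a))))), a), a)  →  cons(cons(q(cons(a, m(a, cons(a, a), a))), a), a)   [R3 at 1.1.1]
2. cons(cons(q(cons(a, m(a, cons(a, a), a))), a), a)  →  cons(cons(q(cons(a, cons(a, a))), a), a)   [R3 at 1.1.1.2]
3. cons(cons(q(cons(a, cons(a, a))), a), a)  →  cons(cons(a, a), a)   [R4 at 1.1]

no — NF(t₁) = 0, NF(t₂) = cons(cons(a, a), a)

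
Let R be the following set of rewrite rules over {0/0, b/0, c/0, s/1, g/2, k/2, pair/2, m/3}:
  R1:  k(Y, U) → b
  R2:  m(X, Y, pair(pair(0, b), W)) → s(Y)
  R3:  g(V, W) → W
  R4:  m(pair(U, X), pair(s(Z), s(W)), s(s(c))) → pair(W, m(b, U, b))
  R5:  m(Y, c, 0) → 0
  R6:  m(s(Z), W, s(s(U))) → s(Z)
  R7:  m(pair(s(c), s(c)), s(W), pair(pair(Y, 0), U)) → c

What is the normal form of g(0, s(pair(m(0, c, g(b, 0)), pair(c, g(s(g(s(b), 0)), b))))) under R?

1. g(0, s(pair(m(0, c, g(b, 0)), pair(c, g(s(g(s(b), 0)), b)))))  →  s(pair(m(0, c, g(b, 0)), pair(c, g(s(g(s(b), 0)), b))))   [R3 at ε]
2. s(pair(m(0, c, g(b, 0)), pair(c, g(s(g(s(b), 0)), b))))  →  s(pair(m(0, c, 0), pair(c, g(s(g(s(b), 0)), b))))   [R3 at 1.1.3]
3. s(pair(m(0, c, 0), pair(c, g(s(g(s(b), 0)), b))))  →  s(pair(0, pair(c, g(s(g(s(b), 0)), b))))   [R5 at 1.1]
4. s(pair(0, pair(c, g(s(g(s(b), 0)), b))))  →  s(pair(0, pair(c, b)))   [R3 at 1.2.2]

s(pair(0, pair(c, b)))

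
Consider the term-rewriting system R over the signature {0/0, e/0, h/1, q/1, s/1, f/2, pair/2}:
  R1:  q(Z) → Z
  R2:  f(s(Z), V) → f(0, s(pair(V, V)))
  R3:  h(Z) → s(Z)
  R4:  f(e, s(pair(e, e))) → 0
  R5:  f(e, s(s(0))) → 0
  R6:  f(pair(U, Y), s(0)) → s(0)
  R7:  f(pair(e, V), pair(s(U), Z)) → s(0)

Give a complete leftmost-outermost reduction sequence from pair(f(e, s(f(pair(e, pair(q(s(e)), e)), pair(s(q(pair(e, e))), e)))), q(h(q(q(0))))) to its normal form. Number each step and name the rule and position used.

pair(0, s(0))

1. pair(f(e, s(f(pair(e, pair(q(s(e)), e)), pair(s(q(pair(e, e))), e)))), q(h(q(q(0)))))  →  pair(f(e, s(s(0))), q(h(q(q(0)))))   [R7 at 1.2.1]
2. pair(f(e, s(s(0))), q(h(q(q(0)))))  →  pair(0, q(h(q(q(0)))))   [R5 at 1]
3. pair(0, q(h(q(q(0)))))  →  pair(0, h(q(q(0))))   [R1 at 2]
4. pair(0, h(q(q(0))))  →  pair(0, s(q(q(0))))   [R3 at 2]
5. pair(0, s(q(q(0))))  →  pair(0, s(q(0)))   [R1 at 2.1]
6. pair(0, s(q(0)))  →  pair(0, s(0))   [R1 at 2.1]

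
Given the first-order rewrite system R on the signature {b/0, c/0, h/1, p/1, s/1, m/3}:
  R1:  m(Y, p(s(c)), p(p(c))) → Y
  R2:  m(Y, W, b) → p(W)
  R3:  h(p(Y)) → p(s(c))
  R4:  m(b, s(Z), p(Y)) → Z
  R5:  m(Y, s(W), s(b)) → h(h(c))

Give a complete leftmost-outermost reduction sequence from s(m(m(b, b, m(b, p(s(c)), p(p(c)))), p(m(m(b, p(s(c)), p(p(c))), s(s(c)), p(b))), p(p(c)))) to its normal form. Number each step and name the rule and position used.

s(p(b))

1. s(m(m(b, b, m(b, p(s(c)), p(p(c)))), p(m(m(b, p(s(c)), p(p(c))), s(s(c)), p(b))), p(p(c))))  →  s(m(m(b, b, b), p(m(m(b, p(s(c)), p(p(c))), s(s(c)), p(b))), p(p(c))))   [R1 at 1.1.3]
2. s(m(m(b, b, b), p(m(m(b, p(s(c)), p(p(c))), s(s(c)), p(b))), p(p(c))))  →  s(m(p(b), p(m(m(b, p(s(c)), p(p(c))), s(s(c)), p(b))), p(p(c))))   [R2 at 1.1]
3. s(m(p(b), p(m(m(b, p(s(c)), p(p(c))), s(s(c)), p(b))), p(p(c))))  →  s(m(p(b), p(m(b, s(s(c)), p(b))), p(p(c))))   [R1 at 1.2.1.1]
4. s(m(p(b), p(m(b, s(s(c)), p(b))), p(p(c))))  →  s(m(p(b), p(s(c)), p(p(c))))   [R4 at 1.2.1]
5. s(m(p(b), p(s(c)), p(p(c))))  →  s(p(b))   [R1 at 1]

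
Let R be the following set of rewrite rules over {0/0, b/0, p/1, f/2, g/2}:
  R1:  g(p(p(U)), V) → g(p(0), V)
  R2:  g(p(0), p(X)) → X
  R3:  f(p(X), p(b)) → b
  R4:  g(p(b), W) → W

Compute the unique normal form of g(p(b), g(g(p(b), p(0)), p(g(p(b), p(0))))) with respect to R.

p(0)

1. g(p(b), g(g(p(b), p(0)), p(g(p(b), p(0)))))  →  g(g(p(b), p(0)), p(g(p(b), p(0))))   [R4 at ε]
2. g(g(p(b), p(0)), p(g(p(b), p(0))))  →  g(p(0), p(g(p(b), p(0))))   [R4 at 1]
3. g(p(0), p(g(p(b), p(0))))  →  g(p(b), p(0))   [R2 at ε]
4. g(p(b), p(0))  →  p(0)   [R4 at ε]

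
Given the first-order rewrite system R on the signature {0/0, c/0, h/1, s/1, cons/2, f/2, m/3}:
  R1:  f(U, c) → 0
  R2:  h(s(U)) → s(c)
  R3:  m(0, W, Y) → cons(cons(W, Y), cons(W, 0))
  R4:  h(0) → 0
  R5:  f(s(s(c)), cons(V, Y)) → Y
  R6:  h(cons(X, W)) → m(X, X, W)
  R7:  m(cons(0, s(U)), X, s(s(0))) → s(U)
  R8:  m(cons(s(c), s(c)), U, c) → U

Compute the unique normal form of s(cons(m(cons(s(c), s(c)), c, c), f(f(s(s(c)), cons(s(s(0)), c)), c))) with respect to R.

s(cons(c, 0))

1. s(cons(m(cons(s(c), s(c)), c, c), f(f(s(s(c)), cons(s(s(0)), c)), c)))  →  s(cons(c, f(f(s(s(c)), cons(s(s(0)), c)), c)))   [R8 at 1.1]
2. s(cons(c, f(f(s(s(c)), cons(s(s(0)), c)), c)))  →  s(cons(c, 0))   [R1 at 1.2]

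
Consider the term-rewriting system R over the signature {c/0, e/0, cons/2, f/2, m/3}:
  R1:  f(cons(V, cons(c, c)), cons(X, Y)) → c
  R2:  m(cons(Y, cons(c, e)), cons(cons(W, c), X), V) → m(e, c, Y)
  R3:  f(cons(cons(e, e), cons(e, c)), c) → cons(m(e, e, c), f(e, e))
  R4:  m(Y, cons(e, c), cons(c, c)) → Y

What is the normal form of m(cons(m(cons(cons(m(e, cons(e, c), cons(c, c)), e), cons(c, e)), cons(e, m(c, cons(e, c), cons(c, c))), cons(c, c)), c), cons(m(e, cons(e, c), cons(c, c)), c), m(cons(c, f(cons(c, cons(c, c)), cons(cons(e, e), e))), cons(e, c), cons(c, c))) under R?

cons(cons(cons(e, e), cons(c, e)), c)

1. m(cons(m(cons(cons(m(e, cons(e, c), cons(c, c)), e), cons(c, e)), cons(e, m(c, cons(e, c), cons(c, c))), cons(c, c)), c), cons(m(e, cons(e, c), cons(c, c)), c), m(cons(c, f(cons(c, cons(c, c)), cons(cons(e, e), e))), cons(e, c), cons(c, c)))  →  m(cons(m(cons(cons(e, e), cons(c, e)), cons(e, m(c, cons(e, c), cons(c, c))), cons(c, c)), c), cons(m(e, cons(e, c), cons(c, c)), c), m(cons(c, f(cons(c, cons(c, c)), cons(cons(e, e), e))), cons(e, c), cons(c, c)))   [R4 at 1.1.1.1.1]
2. m(cons(m(cons(cons(e, e), cons(c, e)), cons(e, m(c, cons(e, c), cons(c, c))), cons(c, c)), c), cons(m(e, cons(e, c), cons(c, c)), c), m(cons(c, f(cons(c, cons(c, c)), cons(cons(e, e), e))), cons(e, c), cons(c, c)))  →  m(cons(m(cons(cons(e, e), cons(c, e)), cons(e, c), cons(c, c)), c), cons(m(e, cons(e, c), cons(c, c)), c), m(cons(c, f(cons(c, cons(c, c)), cons(cons(e, e), e))), cons(e, c), cons(c, c)))   [R4 at 1.1.2.2]
3. m(cons(m(cons(cons(e, e), cons(c, e)), cons(e, c), cons(c, c)), c), cons(m(e, cons(e, c), cons(c, c)), c), m(cons(c, f(cons(c, cons(c, c)), cons(cons(e, e), e))), cons(e, c), cons(c, c)))  →  m(cons(cons(cons(e, e), cons(c, e)), c), cons(m(e, cons(e, c), cons(c, c)), c), m(cons(c, f(cons(c, cons(c, c)), cons(cons(e, e), e))), cons(e, c), cons(c, c)))   [R4 at 1.1]
4. m(cons(cons(cons(e, e), cons(c, e)), c), cons(m(e, cons(e, c), cons(c, c)), c), m(cons(c, f(cons(c, cons(c, c)), cons(cons(e, e), e))), cons(e, c), cons(c, c)))  →  m(cons(cons(cons(e, e), cons(c, e)), c), cons(e, c), m(cons(c, f(cons(c, cons(c, c)), cons(cons(e, e), e))), cons(e, c), cons(c, c)))   [R4 at 2.1]
5. m(cons(cons(cons(e, e), cons(c, e)), c), cons(e, c), m(cons(c, f(cons(c, cons(c, c)), cons(cons(e, e), e))), cons(e, c), cons(c, c)))  →  m(cons(cons(cons(e, e), cons(c, e)), c), cons(e, c), cons(c, f(cons(c, cons(c, c)), cons(cons(e, e), e))))   [R4 at 3]
6. m(cons(cons(cons(e, e), cons(c, e)), c), cons(e, c), cons(c, f(cons(c, cons(c, c)), cons(cons(e, e), e))))  →  m(cons(cons(cons(e, e), cons(c, e)), c), cons(e, c), cons(c, c))   [R1 at 3.2]
7. m(cons(cons(cons(e, e), cons(c, e)), c), cons(e, c), cons(c, c))  →  cons(cons(cons(e, e), cons(c, e)), c)   [R4 at ε]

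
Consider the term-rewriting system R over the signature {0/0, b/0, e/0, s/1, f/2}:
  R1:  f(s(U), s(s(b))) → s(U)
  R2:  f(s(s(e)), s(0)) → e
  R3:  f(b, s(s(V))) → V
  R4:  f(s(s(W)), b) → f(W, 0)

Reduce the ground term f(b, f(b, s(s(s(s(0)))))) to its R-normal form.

1. f(b, f(b, s(s(s(s(0))))))  →  f(b, s(s(0)))   [R3 at 2]
2. f(b, s(s(0)))  →  0   [R3 at ε]

0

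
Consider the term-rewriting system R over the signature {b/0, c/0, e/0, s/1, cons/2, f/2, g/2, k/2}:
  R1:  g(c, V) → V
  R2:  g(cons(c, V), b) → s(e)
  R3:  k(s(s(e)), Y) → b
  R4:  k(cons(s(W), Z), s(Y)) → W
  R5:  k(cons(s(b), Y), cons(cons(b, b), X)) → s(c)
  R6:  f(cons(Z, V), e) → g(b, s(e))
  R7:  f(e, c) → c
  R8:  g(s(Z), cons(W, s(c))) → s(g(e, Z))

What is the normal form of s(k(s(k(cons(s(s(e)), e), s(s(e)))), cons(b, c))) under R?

1. s(k(s(k(cons(s(s(e)), e), s(s(e)))), cons(b, c)))  →  s(k(s(s(e)), cons(b, c)))   [R4 at 1.1.1]
2. s(k(s(s(e)), cons(b, c)))  →  s(b)   [R3 at 1]

s(b)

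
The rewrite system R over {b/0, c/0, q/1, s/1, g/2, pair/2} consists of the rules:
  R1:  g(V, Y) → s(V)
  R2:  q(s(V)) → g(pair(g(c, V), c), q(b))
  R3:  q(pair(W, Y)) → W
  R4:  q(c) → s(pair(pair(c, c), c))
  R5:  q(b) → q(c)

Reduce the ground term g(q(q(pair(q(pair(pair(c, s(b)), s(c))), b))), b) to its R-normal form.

s(c)

1. g(q(q(pair(q(pair(pair(c, s(b)), s(c))), b))), b)  →  s(q(q(pair(q(pair(pair(c, s(b)), s(c))), b))))   [R1 at ε]
2. s(q(q(pair(q(pair(pair(c, s(b)), s(c))), b))))  →  s(q(q(pair(pair(c, s(b)), s(c)))))   [R3 at 1.1]
3. s(q(q(pair(pair(c, s(b)), s(c)))))  →  s(q(pair(c, s(b))))   [R3 at 1.1]
4. s(q(pair(c, s(b))))  →  s(c)   [R3 at 1]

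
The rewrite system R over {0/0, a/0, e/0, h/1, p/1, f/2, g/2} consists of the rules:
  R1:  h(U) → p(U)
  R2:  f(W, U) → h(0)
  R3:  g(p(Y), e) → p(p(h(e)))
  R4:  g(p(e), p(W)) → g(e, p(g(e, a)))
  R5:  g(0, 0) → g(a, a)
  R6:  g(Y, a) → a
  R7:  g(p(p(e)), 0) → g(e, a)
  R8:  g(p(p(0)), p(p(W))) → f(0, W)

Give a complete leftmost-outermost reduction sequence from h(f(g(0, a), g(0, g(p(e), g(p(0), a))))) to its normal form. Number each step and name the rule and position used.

p(p(0))

1. h(f(g(0, a), g(0, g(p(e), g(p(0), a)))))  →  p(f(g(0, a), g(0, g(p(e), g(p(0), a)))))   [R1 at ε]
2. p(f(g(0, a), g(0, g(p(e), g(p(0), a)))))  →  p(h(0))   [R2 at 1]
3. p(h(0))  →  p(p(0))   [R1 at 1]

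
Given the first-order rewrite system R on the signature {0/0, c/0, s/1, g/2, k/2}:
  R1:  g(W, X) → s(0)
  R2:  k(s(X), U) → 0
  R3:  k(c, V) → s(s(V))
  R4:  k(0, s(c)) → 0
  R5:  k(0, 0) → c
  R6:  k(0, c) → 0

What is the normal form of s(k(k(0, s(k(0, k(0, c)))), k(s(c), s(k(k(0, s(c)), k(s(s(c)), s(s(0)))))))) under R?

1. s(k(k(0, s(k(0, k(0, c)))), k(s(c), s(k(k(0, s(c)), k(s(s(c)), s(s(0))))))))  →  s(k(k(0, s(k(0, 0))), k(s(c), s(k(k(0, s(c)), k(s(s(c)), s(s(0))))))))   [R6 at 1.1.2.1.2]
2. s(k(k(0, s(k(0, 0))), k(s(c), s(k(k(0, s(c)), k(s(s(c)), s(s(0))))))))  →  s(k(k(0, s(c)), k(s(c), s(k(k(0, s(c)), k(s(s(c)), s(s(0))))))))   [R5 at 1.1.2.1]
3. s(k(k(0, s(c)), k(s(c), s(k(k(0, s(c)), k(s(s(c)), s(s(0))))))))  →  s(k(0, k(s(c), s(k(k(0, s(c)), k(s(s(c)), s(s(0))))))))   [R4 at 1.1]
4. s(k(0, k(s(c), s(k(k(0, s(c)), k(s(s(c)), s(s(0))))))))  →  s(k(0, 0))   [R2 at 1.2]
5. s(k(0, 0))  →  s(c)   [R5 at 1]

s(c)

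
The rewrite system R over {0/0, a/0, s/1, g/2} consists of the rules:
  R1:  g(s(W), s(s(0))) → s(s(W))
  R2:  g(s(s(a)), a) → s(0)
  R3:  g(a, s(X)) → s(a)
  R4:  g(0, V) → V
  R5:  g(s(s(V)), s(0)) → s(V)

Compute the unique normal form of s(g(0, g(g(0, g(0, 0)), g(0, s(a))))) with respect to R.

s(s(a))

1. s(g(0, g(g(0, g(0, 0)), g(0, s(a)))))  →  s(g(g(0, g(0, 0)), g(0, s(a))))   [R4 at 1]
2. s(g(g(0, g(0, 0)), g(0, s(a))))  →  s(g(g(0, 0), g(0, s(a))))   [R4 at 1.1]
3. s(g(g(0, 0), g(0, s(a))))  →  s(g(0, g(0, s(a))))   [R4 at 1.1]
4. s(g(0, g(0, s(a))))  →  s(g(0, s(a)))   [R4 at 1]
5. s(g(0, s(a)))  →  s(s(a))   [R4 at 1]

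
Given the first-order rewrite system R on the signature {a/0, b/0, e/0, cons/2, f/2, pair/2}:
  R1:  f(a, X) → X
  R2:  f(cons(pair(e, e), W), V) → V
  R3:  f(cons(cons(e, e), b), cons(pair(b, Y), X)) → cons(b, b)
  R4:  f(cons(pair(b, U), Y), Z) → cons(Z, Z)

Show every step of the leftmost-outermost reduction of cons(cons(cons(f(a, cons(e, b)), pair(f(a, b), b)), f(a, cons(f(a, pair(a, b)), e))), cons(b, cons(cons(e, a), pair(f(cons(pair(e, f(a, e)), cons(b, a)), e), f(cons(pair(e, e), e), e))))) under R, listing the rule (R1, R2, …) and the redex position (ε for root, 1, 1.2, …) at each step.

cons(cons(cons(cons(e, b), pair(b, b)), cons(pair(a, b), e)), cons(b, cons(cons(e, a), pair(e, e))))

1. cons(cons(cons(f(a, cons(e, b)), pair(f(a, b), b)), f(a, cons(f(a, pair(a, b)), e))), cons(b, cons(cons(e, a), pair(f(cons(pair(e, f(a, e)), cons(b, a)), e), f(cons(pair(e, e), e), e)))))  →  cons(cons(cons(cons(e, b), pair(f(a, b), b)), f(a, cons(f(a, pair(a, b)), e))), cons(b, cons(cons(e, a), pair(f(cons(pair(e, f(a, e)), cons(b, a)), e), f(cons(pair(e, e), e), e)))))   [R1 at 1.1.1]
2. cons(cons(cons(cons(e, b), pair(f(a, b), b)), f(a, cons(f(a, pair(a, b)), e))), cons(b, cons(cons(e, a), pair(f(cons(pair(e, f(a, e)), cons(b, a)), e), f(cons(pair(e, e), e), e)))))  →  cons(cons(cons(cons(e, b), pair(b, b)), f(a, cons(f(a, pair(a, b)), e))), cons(b, cons(cons(e, a), pair(f(cons(pair(e, f(a, e)), cons(b, a)), e), f(cons(pair(e, e), e), e)))))   [R1 at 1.1.2.1]
3. cons(cons(cons(cons(e, b), pair(b, b)), f(a, cons(f(a, pair(a, b)), e))), cons(b, cons(cons(e, a), pair(f(cons(pair(e, f(a, e)), cons(b, a)), e), f(cons(pair(e, e), e), e)))))  →  cons(cons(cons(cons(e, b), pair(b, b)), cons(f(a, pair(a, b)), e)), cons(b, cons(cons(e, a), pair(f(cons(pair(e, f(a, e)), cons(b, a)), e), f(cons(pair(e, e), e), e)))))   [R1 at 1.2]
4. cons(cons(cons(cons(e, b), pair(b, b)), cons(f(a, pair(a, b)), e)), cons(b, cons(cons(e, a), pair(f(cons(pair(e, f(a, e)), cons(b, a)), e), f(cons(pair(e, e), e), e)))))  →  cons(cons(cons(cons(e, b), pair(b, b)), cons(pair(a, b), e)), cons(b, cons(cons(e, a), pair(f(cons(pair(e, f(a, e)), cons(b, a)), e), f(cons(pair(e, e), e), e)))))   [R1 at 1.2.1]
5. cons(cons(cons(cons(e, b), pair(b, b)), cons(pair(a, b), e)), cons(b, cons(cons(e, a), pair(f(cons(pair(e, f(a, e)), cons(b, a)), e), f(cons(pair(e, e), e), e)))))  →  cons(cons(cons(cons(e, b), pair(b, b)), cons(pair(a, b), e)), cons(b, cons(cons(e, a), pair(f(cons(pair(e, e), cons(b, a)), e), f(cons(pair(e, e), e), e)))))   [R1 at 2.2.2.1.1.1.2]
6. cons(cons(cons(cons(e, b), pair(b, b)), cons(pair(a, b), e)), cons(b, cons(cons(e, a), pair(f(cons(pair(e, e), cons(b, a)), e), f(cons(pair(e, e), e), e)))))  →  cons(cons(cons(cons(e, b), pair(b, b)), cons(pair(a, b), e)), cons(b, cons(cons(e, a), pair(e, f(cons(pair(e, e), e), e)))))   [R2 at 2.2.2.1]
7. cons(cons(cons(cons(e, b), pair(b, b)), cons(pair(a, b), e)), cons(b, cons(cons(e, a), pair(e, f(cons(pair(e, e), e), e)))))  →  cons(cons(cons(cons(e, b), pair(b, b)), cons(pair(a, b), e)), cons(b, cons(cons(e, a), pair(e, e))))   [R2 at 2.2.2.2]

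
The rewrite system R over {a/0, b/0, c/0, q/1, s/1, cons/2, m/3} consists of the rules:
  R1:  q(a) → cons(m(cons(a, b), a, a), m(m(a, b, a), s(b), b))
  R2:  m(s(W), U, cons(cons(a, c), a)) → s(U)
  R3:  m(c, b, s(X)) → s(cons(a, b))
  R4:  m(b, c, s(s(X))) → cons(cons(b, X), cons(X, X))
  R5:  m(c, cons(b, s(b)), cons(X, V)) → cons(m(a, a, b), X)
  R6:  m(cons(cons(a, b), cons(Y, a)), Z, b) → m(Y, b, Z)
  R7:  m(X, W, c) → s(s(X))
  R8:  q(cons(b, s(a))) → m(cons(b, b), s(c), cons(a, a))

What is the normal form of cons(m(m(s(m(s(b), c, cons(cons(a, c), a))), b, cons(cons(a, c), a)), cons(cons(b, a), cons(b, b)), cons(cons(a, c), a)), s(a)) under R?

cons(s(cons(cons(b, a), cons(b, b))), s(a))

1. cons(m(m(s(m(s(b), c, cons(cons(a, c), a))), b, cons(cons(a, c), a)), cons(cons(b, a), cons(b, b)), cons(cons(a, c), a)), s(a))  →  cons(m(s(b), cons(cons(b, a), cons(b, b)), cons(cons(a, c), a)), s(a))   [R2 at 1.1]
2. cons(m(s(b), cons(cons(b, a), cons(b, b)), cons(cons(a, c), a)), s(a))  →  cons(s(cons(cons(b, a), cons(b, b))), s(a))   [R2 at 1]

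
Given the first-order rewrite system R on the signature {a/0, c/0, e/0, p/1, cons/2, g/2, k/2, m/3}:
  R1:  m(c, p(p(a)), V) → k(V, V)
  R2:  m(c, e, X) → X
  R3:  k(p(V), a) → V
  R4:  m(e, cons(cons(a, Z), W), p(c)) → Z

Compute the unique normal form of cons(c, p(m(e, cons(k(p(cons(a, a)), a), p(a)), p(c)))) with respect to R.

1. cons(c, p(m(e, cons(k(p(cons(a, a)), a), p(a)), p(c))))  →  cons(c, p(m(e, cons(cons(a, a), p(a)), p(c))))   [R3 at 2.1.2.1]
2. cons(c, p(m(e, cons(cons(a, a), p(a)), p(c))))  →  cons(c, p(a))   [R4 at 2.1]

cons(c, p(a))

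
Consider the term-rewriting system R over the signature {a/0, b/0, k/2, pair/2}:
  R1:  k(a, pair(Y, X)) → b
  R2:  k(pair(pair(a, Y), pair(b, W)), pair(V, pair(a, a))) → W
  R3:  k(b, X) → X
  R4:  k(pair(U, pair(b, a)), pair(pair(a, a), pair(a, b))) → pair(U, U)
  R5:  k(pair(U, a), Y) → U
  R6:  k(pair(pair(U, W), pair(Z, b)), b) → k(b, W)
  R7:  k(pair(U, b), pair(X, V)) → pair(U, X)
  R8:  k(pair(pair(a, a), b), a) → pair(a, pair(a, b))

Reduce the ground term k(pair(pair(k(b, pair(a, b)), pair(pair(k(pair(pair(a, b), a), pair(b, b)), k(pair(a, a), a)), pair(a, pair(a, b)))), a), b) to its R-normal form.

pair(pair(a, b), pair(pair(pair(a, b), a), pair(a, pair(a, b))))

1. k(pair(pair(k(b, pair(a, b)), pair(pair(k(pair(pair(a, b), a), pair(b, b)), k(pair(a, a), a)), pair(a, pair(a, b)))), a), b)  →  pair(k(b, pair(a, b)), pair(pair(k(pair(pair(a, b), a), pair(b, b)), k(pair(a, a), a)), pair(a, pair(a, b))))   [R5 at ε]
2. pair(k(b, pair(a, b)), pair(pair(k(pair(pair(a, b), a), pair(b, b)), k(pair(a, a), a)), pair(a, pair(a, b))))  →  pair(pair(a, b), pair(pair(k(pair(pair(a, b), a), pair(b, b)), k(pair(a, a), a)), pair(a, pair(a, b))))   [R3 at 1]
3. pair(pair(a, b), pair(pair(k(pair(pair(a, b), a), pair(b, b)), k(pair(a, a), a)), pair(a, pair(a, b))))  →  pair(pair(a, b), pair(pair(pair(a, b), k(pair(a, a), a)), pair(a, pair(a, b))))   [R5 at 2.1.1]
4. pair(pair(a, b), pair(pair(pair(a, b), k(pair(a, a), a)), pair(a, pair(a, b))))  →  pair(pair(a, b), pair(pair(pair(a, b), a), pair(a, pair(a, b))))   [R5 at 2.1.2]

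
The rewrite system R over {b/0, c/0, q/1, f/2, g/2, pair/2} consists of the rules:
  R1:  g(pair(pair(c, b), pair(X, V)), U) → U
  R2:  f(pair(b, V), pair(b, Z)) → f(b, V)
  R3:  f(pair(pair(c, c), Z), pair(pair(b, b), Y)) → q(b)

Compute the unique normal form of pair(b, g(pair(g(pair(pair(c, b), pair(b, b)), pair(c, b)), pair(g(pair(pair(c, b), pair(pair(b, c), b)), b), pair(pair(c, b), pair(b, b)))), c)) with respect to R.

pair(b, c)

1. pair(b, g(pair(g(pair(pair(c, b), pair(b, b)), pair(c, b)), pair(g(pair(pair(c, b), pair(pair(b, c), b)), b), pair(pair(c, b), pair(b, b)))), c))  →  pair(b, g(pair(pair(c, b), pair(g(pair(pair(c, b), pair(pair(b, c), b)), b), pair(pair(c, b), pair(b, b)))), c))   [R1 at 2.1.1]
2. pair(b, g(pair(pair(c, b), pair(g(pair(pair(c, b), pair(pair(b, c), b)), b), pair(pair(c, b), pair(b, b)))), c))  →  pair(b, c)   [R1 at 2]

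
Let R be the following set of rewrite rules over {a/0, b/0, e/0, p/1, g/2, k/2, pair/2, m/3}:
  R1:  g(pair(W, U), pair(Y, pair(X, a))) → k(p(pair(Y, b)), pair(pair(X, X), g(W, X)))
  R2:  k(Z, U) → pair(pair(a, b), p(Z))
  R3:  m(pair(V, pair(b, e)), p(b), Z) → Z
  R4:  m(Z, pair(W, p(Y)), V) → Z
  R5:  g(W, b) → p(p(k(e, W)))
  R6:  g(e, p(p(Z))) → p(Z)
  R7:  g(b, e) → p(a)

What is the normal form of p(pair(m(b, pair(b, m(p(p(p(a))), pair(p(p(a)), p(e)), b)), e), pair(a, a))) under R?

p(pair(b, pair(a, a)))

1. p(pair(m(b, pair(b, m(p(p(p(a))), pair(p(p(a)), p(e)), b)), e), pair(a, a)))  →  p(pair(m(b, pair(b, p(p(p(a)))), e), pair(a, a)))   [R4 at 1.1.2.2]
2. p(pair(m(b, pair(b, p(p(p(a)))), e), pair(a, a)))  →  p(pair(b, pair(a, a)))   [R4 at 1.1]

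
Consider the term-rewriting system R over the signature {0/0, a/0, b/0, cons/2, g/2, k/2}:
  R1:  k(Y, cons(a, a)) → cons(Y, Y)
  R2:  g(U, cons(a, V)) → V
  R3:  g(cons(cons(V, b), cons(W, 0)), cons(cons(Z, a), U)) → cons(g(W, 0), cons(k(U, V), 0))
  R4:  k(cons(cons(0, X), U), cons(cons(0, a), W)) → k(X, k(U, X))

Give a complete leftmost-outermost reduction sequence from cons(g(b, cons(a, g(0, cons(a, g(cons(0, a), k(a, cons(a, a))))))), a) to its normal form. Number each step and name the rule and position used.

cons(a, a)

1. cons(g(b, cons(a, g(0, cons(a, g(cons(0, a), k(a, cons(a, a))))))), a)  →  cons(g(0, cons(a, g(cons(0, a), k(a, cons(a, a))))), a)   [R2 at 1]
2. cons(g(0, cons(a, g(cons(0, a), k(a, cons(a, a))))), a)  →  cons(g(cons(0, a), k(a, cons(a, a))), a)   [R2 at 1]
3. cons(g(cons(0, a), k(a, cons(a, a))), a)  →  cons(g(cons(0, a), cons(a, a)), a)   [R1 at 1.2]
4. cons(g(cons(0, a), cons(a, a)), a)  →  cons(a, a)   [R2 at 1]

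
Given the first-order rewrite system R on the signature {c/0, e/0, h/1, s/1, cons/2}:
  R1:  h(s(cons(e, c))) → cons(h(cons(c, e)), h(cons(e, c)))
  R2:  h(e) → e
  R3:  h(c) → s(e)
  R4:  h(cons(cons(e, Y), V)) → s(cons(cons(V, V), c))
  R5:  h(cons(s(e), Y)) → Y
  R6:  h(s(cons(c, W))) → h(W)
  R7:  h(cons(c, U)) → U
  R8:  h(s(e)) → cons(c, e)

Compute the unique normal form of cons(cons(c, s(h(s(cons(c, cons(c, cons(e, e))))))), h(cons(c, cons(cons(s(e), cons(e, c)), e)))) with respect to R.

1. cons(cons(c, s(h(s(cons(c, cons(c, cons(e, e))))))), h(cons(c, cons(cons(s(e), cons(e, c)), e))))  →  cons(cons(c, s(h(cons(c, cons(e, e))))), h(cons(c, cons(cons(s(e), cons(e, c)), e))))   [R6 at 1.2.1]
2. cons(cons(c, s(h(cons(c, cons(e, e))))), h(cons(c, cons(cons(s(e), cons(e, c)), e))))  →  cons(cons(c, s(cons(e, e))), h(cons(c, cons(cons(s(e), cons(e, c)), e))))   [R7 at 1.2.1]
3. cons(cons(c, s(cons(e, e))), h(cons(c, cons(cons(s(e), cons(e, c)), e))))  →  cons(cons(c, s(cons(e, e))), cons(cons(s(e), cons(e, c)), e))   [R7 at 2]

cons(cons(c, s(cons(e, e))), cons(cons(s(e), cons(e, c)), e))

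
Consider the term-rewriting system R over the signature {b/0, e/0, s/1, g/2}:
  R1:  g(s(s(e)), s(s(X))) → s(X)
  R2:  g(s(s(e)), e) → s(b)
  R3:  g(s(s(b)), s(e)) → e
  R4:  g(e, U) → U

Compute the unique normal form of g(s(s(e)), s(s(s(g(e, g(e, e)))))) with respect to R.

s(s(e))

1. g(s(s(e)), s(s(s(g(e, g(e, e))))))  →  s(s(g(e, g(e, e))))   [R1 at ε]
2. s(s(g(e, g(e, e))))  →  s(s(g(e, e)))   [R4 at 1.1]
3. s(s(g(e, e)))  →  s(s(e))   [R4 at 1.1]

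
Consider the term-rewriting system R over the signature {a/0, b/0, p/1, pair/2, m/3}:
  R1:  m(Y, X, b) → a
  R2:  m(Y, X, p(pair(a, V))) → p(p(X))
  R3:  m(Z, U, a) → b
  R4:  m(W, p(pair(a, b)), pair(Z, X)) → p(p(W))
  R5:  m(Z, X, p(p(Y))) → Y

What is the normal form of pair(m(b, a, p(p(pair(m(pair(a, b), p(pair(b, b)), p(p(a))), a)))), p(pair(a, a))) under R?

1. pair(m(b, a, p(p(pair(m(pair(a, b), p(pair(b, b)), p(p(a))), a)))), p(pair(a, a)))  →  pair(pair(m(pair(a, b), p(pair(b, b)), p(p(a))), a), p(pair(a, a)))   [R5 at 1]
2. pair(pair(m(pair(a, b), p(pair(b, b)), p(p(a))), a), p(pair(a, a)))  →  pair(pair(a, a), p(pair(a, a)))   [R5 at 1.1]

pair(pair(a, a), p(pair(a, a)))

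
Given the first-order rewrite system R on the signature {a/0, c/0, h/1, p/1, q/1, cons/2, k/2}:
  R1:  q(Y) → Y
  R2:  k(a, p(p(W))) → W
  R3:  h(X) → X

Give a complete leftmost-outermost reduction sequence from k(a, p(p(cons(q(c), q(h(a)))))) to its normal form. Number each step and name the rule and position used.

1. k(a, p(p(cons(q(c), q(h(a))))))  →  cons(q(c), q(h(a)))   [R2 at ε]
2. cons(q(c), q(h(a)))  →  cons(c, q(h(a)))   [R1 at 1]
3. cons(c, q(h(a)))  →  cons(c, h(a))   [R1 at 2]
4. cons(c, h(a))  →  cons(c, a)   [R3 at 2]

cons(c, a)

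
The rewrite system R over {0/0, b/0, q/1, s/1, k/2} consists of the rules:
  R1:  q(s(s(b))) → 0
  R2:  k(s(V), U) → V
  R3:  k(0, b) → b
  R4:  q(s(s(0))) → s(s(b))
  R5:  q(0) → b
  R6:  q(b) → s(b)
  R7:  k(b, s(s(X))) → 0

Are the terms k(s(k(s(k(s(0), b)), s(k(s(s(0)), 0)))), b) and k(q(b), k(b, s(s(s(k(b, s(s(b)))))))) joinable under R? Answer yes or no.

Reduce t₁ = k(s(k(s(k(s(0), b)), s(k(s(s(0)), 0)))), b):
1. k(s(k(s(k(s(0), b)), s(k(s(s(0)), 0)))), b)  →  k(s(k(s(0), b)), s(k(s(s(0)), 0)))   [R2 at ε]
2. k(s(k(s(0), b)), s(k(s(s(0)), 0)))  →  k(s(0), b)   [R2 at ε]
3. k(s(0), b)  →  0   [R2 at ε]

Reduce t₂ = k(q(b), k(b, s(s(s(k(b, s(s(b)))))))):
1. k(q(b), k(b, s(s(s(k(b, s(s(b))))))))  →  k(s(b), k(b, s(s(s(k(b, s(s(b))))))))   [R6 at 1]
2. k(s(b), k(b, s(s(s(k(b, s(s(b))))))))  →  b   [R2 at ε]

no — NF(t₁) = 0, NF(t₂) = b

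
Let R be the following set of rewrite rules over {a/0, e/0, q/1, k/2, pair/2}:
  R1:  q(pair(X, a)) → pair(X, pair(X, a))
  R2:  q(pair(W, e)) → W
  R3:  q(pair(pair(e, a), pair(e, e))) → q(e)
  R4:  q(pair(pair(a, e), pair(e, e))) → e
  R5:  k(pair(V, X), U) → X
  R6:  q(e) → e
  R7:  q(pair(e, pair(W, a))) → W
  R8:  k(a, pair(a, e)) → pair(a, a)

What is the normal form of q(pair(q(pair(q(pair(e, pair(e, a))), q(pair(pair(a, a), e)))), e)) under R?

1. q(pair(q(pair(q(pair(e, pair(e, a))), q(pair(pair(a, a), e)))), e))  →  q(pair(q(pair(e, pair(e, a))), q(pair(pair(a, a), e))))   [R2 at ε]
2. q(pair(q(pair(e, pair(e, a))), q(pair(pair(a, a), e))))  →  q(pair(e, q(pair(pair(a, a), e))))   [R7 at 1.1]
3. q(pair(e, q(pair(pair(a, a), e))))  →  q(pair(e, pair(a, a)))   [R2 at 1.2]
4. q(pair(e, pair(a, a)))  →  a   [R7 at ε]

a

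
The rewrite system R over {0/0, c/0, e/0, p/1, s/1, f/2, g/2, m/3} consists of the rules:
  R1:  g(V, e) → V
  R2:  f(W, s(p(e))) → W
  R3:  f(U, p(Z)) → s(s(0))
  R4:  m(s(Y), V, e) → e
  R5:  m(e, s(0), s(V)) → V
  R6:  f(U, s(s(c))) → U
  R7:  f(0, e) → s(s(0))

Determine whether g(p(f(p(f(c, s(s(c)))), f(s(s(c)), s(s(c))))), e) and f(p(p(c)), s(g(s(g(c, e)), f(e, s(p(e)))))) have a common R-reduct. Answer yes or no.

yes — NF(t₁) = p(p(c)), NF(t₂) = p(p(c))

Reduce t₁ = g(p(f(p(f(c, s(s(c)))), f(s(s(c)), s(s(c))))), e):
1. g(p(f(p(f(c, s(s(c)))), f(s(s(c)), s(s(c))))), e)  →  p(f(p(f(c, s(s(c)))), f(s(s(c)), s(s(c)))))   [R1 at ε]
2. p(f(p(f(c, s(s(c)))), f(s(s(c)), s(s(c)))))  →  p(f(p(c), f(s(s(c)), s(s(c)))))   [R6 at 1.1.1]
3. p(f(p(c), f(s(s(c)), s(s(c)))))  →  p(f(p(c), s(s(c))))   [R6 at 1.2]
4. p(f(p(c), s(s(c))))  →  p(p(c))   [R6 at 1]

Reduce t₂ = f(p(p(c)), s(g(s(g(c, e)), f(e, s(p(e)))))):
1. f(p(p(c)), s(g(s(g(c, e)), f(e, s(p(e))))))  →  f(p(p(c)), s(g(s(c), f(e, s(p(e))))))   [R1 at 2.1.1.1]
2. f(p(p(c)), s(g(s(c), f(e, s(p(e))))))  →  f(p(p(c)), s(g(s(c), e)))   [R2 at 2.1.2]
3. f(p(p(c)), s(g(s(c), e)))  →  f(p(p(c)), s(s(c)))   [R1 at 2.1]
4. f(p(p(c)), s(s(c)))  →  p(p(c))   [R6 at ε]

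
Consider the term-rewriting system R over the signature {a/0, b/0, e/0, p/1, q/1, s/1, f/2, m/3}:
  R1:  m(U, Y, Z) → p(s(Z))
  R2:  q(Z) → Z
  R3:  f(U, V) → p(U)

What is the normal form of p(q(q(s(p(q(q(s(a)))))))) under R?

p(s(p(s(a))))

1. p(q(q(s(p(q(q(s(a))))))))  →  p(q(s(p(q(q(s(a)))))))   [R2 at 1]
2. p(q(s(p(q(q(s(a)))))))  →  p(s(p(q(q(s(a))))))   [R2 at 1]
3. p(s(p(q(q(s(a))))))  →  p(s(p(q(s(a)))))   [R2 at 1.1.1]
4. p(s(p(q(s(a)))))  →  p(s(p(s(a))))   [R2 at 1.1.1]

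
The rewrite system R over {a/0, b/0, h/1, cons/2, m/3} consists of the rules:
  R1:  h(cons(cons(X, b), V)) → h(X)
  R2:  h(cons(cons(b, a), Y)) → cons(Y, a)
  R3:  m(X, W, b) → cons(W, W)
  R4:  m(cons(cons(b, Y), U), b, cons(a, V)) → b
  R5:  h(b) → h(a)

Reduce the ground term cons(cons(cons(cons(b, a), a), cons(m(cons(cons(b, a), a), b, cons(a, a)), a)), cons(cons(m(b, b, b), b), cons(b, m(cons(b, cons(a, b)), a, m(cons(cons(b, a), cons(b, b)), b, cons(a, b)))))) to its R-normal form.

cons(cons(cons(cons(b, a), a), cons(b, a)), cons(cons(cons(b, b), b), cons(b, cons(a, a))))

1. cons(cons(cons(cons(b, a), a), cons(m(cons(cons(b, a), a), b, cons(a, a)), a)), cons(cons(m(b, b, b), b), cons(b, m(cons(b, cons(a, b)), a, m(cons(cons(b, a), cons(b, b)), b, cons(a, b))))))  →  cons(cons(cons(cons(b, a), a), cons(b, a)), cons(cons(m(b, b, b), b), cons(b, m(cons(b, cons(a, b)), a, m(cons(cons(b, a), cons(b, b)), b, cons(a, b))))))   [R4 at 1.2.1]
2. cons(cons(cons(cons(b, a), a), cons(b, a)), cons(cons(m(b, b, b), b), cons(b, m(cons(b, cons(a, b)), a, m(cons(cons(b, a), cons(b, b)), b, cons(a, b))))))  →  cons(cons(cons(cons(b, a), a), cons(b, a)), cons(cons(cons(b, b), b), cons(b, m(cons(b, cons(a, b)), a, m(cons(cons(b, a), cons(b, b)), b, cons(a, b))))))   [R3 at 2.1.1]
3. cons(cons(cons(cons(b, a), a), cons(b, a)), cons(cons(cons(b, b), b), cons(b, m(cons(b, cons(a, b)), a, m(cons(cons(b, a), cons(b, b)), b, cons(a, b))))))  →  cons(cons(cons(cons(b, a), a), cons(b, a)), cons(cons(cons(b, b), b), cons(b, m(cons(b, cons(a, b)), a, b))))   [R4 at 2.2.2.3]
4. cons(cons(cons(cons(b, a), a), cons(b, a)), cons(cons(cons(b, b), b), cons(b, m(cons(b, cons(a, b)), a, b))))  →  cons(cons(cons(cons(b, a), a), cons(b, a)), cons(cons(cons(b, b), b), cons(b, cons(a, a))))   [R3 at 2.2.2]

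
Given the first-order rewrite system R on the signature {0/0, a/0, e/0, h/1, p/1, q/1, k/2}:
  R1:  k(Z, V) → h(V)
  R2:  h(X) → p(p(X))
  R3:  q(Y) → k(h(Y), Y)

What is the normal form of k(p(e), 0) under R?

p(p(0))

1. k(p(e), 0)  →  h(0)   [R1 at ε]
2. h(0)  →  p(p(0))   [R2 at ε]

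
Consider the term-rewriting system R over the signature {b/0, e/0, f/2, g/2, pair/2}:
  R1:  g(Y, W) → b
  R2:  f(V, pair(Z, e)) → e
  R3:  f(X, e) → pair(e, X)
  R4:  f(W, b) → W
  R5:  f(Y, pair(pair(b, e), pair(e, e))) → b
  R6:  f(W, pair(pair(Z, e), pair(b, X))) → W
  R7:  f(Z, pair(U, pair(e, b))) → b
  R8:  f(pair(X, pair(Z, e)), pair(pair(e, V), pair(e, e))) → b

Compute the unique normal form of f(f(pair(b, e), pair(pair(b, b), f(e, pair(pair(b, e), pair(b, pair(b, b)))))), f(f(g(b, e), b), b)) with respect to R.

e

1. f(f(pair(b, e), pair(pair(b, b), f(e, pair(pair(b, e), pair(b, pair(b, b)))))), f(f(g(b, e), b), b))  →  f(f(pair(b, e), pair(pair(b, b), e)), f(f(g(b, e), b), b))   [R6 at 1.2.2]
2. f(f(pair(b, e), pair(pair(b, b), e)), f(f(g(b, e), b), b))  →  f(e, f(f(g(b, e), b), b))   [R2 at 1]
3. f(e, f(f(g(b, e), b), b))  →  f(e, f(g(b, e), b))   [R4 at 2]
4. f(e, f(g(b, e), b))  →  f(e, g(b, e))   [R4 at 2]
5. f(e, g(b, e))  →  f(e, b)   [R1 at 2]
6. f(e, b)  →  e   [R4 at ε]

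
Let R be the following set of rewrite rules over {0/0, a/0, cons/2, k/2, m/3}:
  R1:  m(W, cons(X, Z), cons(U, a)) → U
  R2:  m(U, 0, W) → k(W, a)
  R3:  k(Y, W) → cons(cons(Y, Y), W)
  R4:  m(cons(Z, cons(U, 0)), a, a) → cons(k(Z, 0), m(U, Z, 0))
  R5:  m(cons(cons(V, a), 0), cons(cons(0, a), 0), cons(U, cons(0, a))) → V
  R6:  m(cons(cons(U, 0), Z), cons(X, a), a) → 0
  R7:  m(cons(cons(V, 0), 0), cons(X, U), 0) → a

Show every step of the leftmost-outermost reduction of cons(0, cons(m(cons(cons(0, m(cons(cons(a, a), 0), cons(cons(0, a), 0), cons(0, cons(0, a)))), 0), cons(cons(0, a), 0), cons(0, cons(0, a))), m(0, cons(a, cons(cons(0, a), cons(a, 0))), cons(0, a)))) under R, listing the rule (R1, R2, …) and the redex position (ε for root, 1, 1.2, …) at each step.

1. cons(0, cons(m(cons(cons(0, m(cons(cons(a, a), 0), cons(cons(0, a), 0), cons(0, cons(0, a)))), 0), cons(cons(0, a), 0), cons(0, cons(0, a))), m(0, cons(a, cons(cons(0, a), cons(a, 0))), cons(0, a))))  →  cons(0, cons(m(cons(cons(0, a), 0), cons(cons(0, a), 0), cons(0, cons(0, a))), m(0, cons(a, cons(cons(0, a), cons(a, 0))), cons(0, a))))   [R5 at 2.1.1.1.2]
2. cons(0, cons(m(cons(cons(0, a), 0), cons(cons(0, a), 0), cons(0, cons(0, a))), m(0, cons(a, cons(cons(0, a), cons(a, 0))), cons(0, a))))  →  cons(0, cons(0, m(0, cons(a, cons(cons(0, a), cons(a, 0))), cons(0, a))))   [R5 at 2.1]
3. cons(0, cons(0, m(0, cons(a, cons(cons(0, a), cons(a, 0))), cons(0, a))))  →  cons(0, cons(0, 0))   [R1 at 2.2]

cons(0, cons(0, 0))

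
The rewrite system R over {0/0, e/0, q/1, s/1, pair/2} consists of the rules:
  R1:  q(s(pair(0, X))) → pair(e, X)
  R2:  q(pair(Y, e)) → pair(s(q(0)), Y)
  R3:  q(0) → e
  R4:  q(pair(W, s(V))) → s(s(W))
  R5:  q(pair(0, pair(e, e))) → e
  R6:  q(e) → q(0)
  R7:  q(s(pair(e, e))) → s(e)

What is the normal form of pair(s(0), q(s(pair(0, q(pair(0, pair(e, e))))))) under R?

1. pair(s(0), q(s(pair(0, q(pair(0, pair(e, e)))))))  →  pair(s(0), pair(e, q(pair(0, pair(e, e)))))   [R1 at 2]
2. pair(s(0), pair(e, q(pair(0, pair(e, e)))))  →  pair(s(0), pair(e, e))   [R5 at 2.2]

pair(s(0), pair(e, e))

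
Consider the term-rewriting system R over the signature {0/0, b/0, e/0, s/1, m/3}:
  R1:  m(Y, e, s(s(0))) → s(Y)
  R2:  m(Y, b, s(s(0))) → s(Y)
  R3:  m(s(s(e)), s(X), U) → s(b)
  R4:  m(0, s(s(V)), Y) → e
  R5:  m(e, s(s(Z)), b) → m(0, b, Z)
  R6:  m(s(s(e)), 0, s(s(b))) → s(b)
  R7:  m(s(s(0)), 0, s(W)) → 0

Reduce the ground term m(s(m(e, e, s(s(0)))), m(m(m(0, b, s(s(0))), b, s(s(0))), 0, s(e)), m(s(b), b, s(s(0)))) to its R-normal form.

1. m(s(m(e, e, s(s(0)))), m(m(m(0, b, s(s(0))), b, s(s(0))), 0, s(e)), m(s(b), b, s(s(0))))  →  m(s(s(e)), m(m(m(0, b, s(s(0))), b, s(s(0))), 0, s(e)), m(s(b), b, s(s(0))))   [R1 at 1.1]
2. m(s(s(e)), m(m(m(0, b, s(s(0))), b, s(s(0))), 0, s(e)), m(s(b), b, s(s(0))))  →  m(s(s(e)), m(s(m(0, b, s(s(0)))), 0, s(e)), m(s(b), b, s(s(0))))   [R2 at 2.1]
3. m(s(s(e)), m(s(m(0, b, s(s(0)))), 0, s(e)), m(s(b), b, s(s(0))))  →  m(s(s(e)), m(s(s(0)), 0, s(e)), m(s(b), b, s(s(0))))   [R2 at 2.1.1]
4. m(s(s(e)), m(s(s(0)), 0, s(e)), m(s(b), b, s(s(0))))  →  m(s(s(e)), 0, m(s(b), b, s(s(0))))   [R7 at 2]
5. m(s(s(e)), 0, m(s(b), b, s(s(0))))  →  m(s(s(e)), 0, s(s(b)))   [R2 at 3]
6. m(s(s(e)), 0, s(s(b)))  →  s(b)   [R6 at ε]

s(b)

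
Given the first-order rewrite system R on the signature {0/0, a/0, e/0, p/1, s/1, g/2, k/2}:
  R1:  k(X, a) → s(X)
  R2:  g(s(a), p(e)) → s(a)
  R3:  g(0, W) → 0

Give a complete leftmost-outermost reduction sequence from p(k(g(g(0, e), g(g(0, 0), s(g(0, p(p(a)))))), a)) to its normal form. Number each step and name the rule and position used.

p(s(0))

1. p(k(g(g(0, e), g(g(0, 0), s(g(0, p(p(a)))))), a))  →  p(s(g(g(0, e), g(g(0, 0), s(g(0, p(p(a))))))))   [R1 at 1]
2. p(s(g(g(0, e), g(g(0, 0), s(g(0, p(p(a))))))))  →  p(s(g(0, g(g(0, 0), s(g(0, p(p(a))))))))   [R3 at 1.1.1]
3. p(s(g(0, g(g(0, 0), s(g(0, p(p(a))))))))  →  p(s(0))   [R3 at 1.1]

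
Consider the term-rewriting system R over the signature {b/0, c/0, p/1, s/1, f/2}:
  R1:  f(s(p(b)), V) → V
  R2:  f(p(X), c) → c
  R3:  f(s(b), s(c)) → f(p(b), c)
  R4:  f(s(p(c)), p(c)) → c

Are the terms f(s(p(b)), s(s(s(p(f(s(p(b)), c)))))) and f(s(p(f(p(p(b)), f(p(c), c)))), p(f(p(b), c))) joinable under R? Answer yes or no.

no — NF(t₁) = s(s(s(p(c)))), NF(t₂) = c

Reduce t₁ = f(s(p(b)), s(s(s(p(f(s(p(b)), c)))))):
1. f(s(p(b)), s(s(s(p(f(s(p(b)), c))))))  →  s(s(s(p(f(s(p(b)), c)))))   [R1 at ε]
2. s(s(s(p(f(s(p(b)), c)))))  →  s(s(s(p(c))))   [R1 at 1.1.1.1]

Reduce t₂ = f(s(p(f(p(p(b)), f(p(c), c)))), p(f(p(b), c))):
1. f(s(p(f(p(p(b)), f(p(c), c)))), p(f(p(b), c)))  →  f(s(p(f(p(p(b)), c))), p(f(p(b), c)))   [R2 at 1.1.1.2]
2. f(s(p(f(p(p(b)), c))), p(f(p(b), c)))  →  f(s(p(c)), p(f(p(b), c)))   [R2 at 1.1.1]
3. f(s(p(c)), p(f(p(b), c)))  →  f(s(p(c)), p(c))   [R2 at 2.1]
4. f(s(p(c)), p(c))  →  c   [R4 at ε]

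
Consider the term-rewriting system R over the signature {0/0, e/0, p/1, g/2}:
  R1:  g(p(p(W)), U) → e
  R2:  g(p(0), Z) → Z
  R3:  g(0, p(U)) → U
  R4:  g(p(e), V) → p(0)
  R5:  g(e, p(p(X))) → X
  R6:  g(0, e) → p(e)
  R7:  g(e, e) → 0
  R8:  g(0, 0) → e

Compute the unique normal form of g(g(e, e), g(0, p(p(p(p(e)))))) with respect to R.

1. g(g(e, e), g(0, p(p(p(p(e))))))  →  g(0, g(0, p(p(p(p(e))))))   [R7 at 1]
2. g(0, g(0, p(p(p(p(e))))))  →  g(0, p(p(p(e))))   [R3 at 2]
3. g(0, p(p(p(e))))  →  p(p(e))   [R3 at ε]

p(p(e))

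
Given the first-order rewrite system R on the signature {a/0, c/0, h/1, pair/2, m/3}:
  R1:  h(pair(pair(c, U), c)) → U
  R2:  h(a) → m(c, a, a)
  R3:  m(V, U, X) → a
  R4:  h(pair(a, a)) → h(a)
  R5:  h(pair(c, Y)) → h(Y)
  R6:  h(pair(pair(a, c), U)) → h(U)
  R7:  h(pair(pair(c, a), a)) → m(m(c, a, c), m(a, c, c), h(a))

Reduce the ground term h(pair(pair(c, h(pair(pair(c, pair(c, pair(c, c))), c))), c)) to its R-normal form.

1. h(pair(pair(c, h(pair(pair(c, pair(c, pair(c, c))), c))), c))  →  h(pair(pair(c, pair(c, pair(c, c))), c))   [R1 at ε]
2. h(pair(pair(c, pair(c, pair(c, c))), c))  →  pair(c, pair(c, c))   [R1 at ε]

pair(c, pair(c, c))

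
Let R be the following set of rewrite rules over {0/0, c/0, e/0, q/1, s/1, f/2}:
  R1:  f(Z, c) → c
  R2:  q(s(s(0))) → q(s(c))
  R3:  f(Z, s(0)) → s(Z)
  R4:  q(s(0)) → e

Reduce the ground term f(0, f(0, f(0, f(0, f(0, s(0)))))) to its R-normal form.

1. f(0, f(0, f(0, f(0, f(0, s(0))))))  →  f(0, f(0, f(0, f(0, s(0)))))   [R3 at 2.2.2.2]
2. f(0, f(0, f(0, f(0, s(0)))))  →  f(0, f(0, f(0, s(0))))   [R3 at 2.2.2]
3. f(0, f(0, f(0, s(0))))  →  f(0, f(0, s(0)))   [R3 at 2.2]
4. f(0, f(0, s(0)))  →  f(0, s(0))   [R3 at 2]
5. f(0, s(0))  →  s(0)   [R3 at ε]

s(0)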